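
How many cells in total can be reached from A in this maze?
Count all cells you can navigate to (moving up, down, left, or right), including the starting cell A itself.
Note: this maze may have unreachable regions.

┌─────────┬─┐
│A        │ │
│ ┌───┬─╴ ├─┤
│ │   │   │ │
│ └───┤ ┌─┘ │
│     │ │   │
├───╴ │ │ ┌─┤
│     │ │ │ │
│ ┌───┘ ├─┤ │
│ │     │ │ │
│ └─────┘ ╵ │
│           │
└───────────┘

Using BFS/flood-fill to find all reachable cells from A:
Maze size: 6 × 6 = 36 total cells
7 cell(s) are walled off and cannot be reached from A.
Reachable cells: 29

Reachable region (· marks reachable cells):

┌─────────┬─┐
│A · · · ·│ │
│ ┌───┬─╴ ├─┤
│·│   │· ·│ │
│ └───┤ ┌─┘ │
│· · ·│·│   │
├───╴ │ │ ┌─┤
│· · ·│·│ │·│
│ ┌───┘ ├─┤ │
│·│· · ·│·│·│
│ └─────┘ ╵ │
│· · · · · ·│
└───────────┘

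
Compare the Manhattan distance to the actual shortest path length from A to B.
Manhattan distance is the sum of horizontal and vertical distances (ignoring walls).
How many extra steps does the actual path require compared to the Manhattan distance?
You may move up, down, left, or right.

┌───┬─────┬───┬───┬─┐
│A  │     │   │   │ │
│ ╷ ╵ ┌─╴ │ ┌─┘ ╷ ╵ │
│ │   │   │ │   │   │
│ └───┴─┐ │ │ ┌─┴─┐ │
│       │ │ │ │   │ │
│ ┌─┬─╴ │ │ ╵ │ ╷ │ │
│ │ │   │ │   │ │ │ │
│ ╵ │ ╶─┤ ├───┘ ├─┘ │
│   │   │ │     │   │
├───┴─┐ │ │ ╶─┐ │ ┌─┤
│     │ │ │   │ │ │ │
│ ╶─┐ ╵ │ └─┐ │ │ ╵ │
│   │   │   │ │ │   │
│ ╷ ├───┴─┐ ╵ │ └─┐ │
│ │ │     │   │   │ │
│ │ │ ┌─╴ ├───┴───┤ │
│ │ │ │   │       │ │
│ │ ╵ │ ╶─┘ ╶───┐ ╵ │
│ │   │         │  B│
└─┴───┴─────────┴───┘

Manhattan distance: |9 - 0| + |9 - 0| = 18
Actual path length: 36
Extra steps: 36 - 18 = 18

Solution:

┌───┬─────┬───┬───┬─┐
│A  │     │   │   │ │
│ ╷ ╵ ┌─╴ │ ┌─┘ ╷ ╵ │
│↓│   │   │ │   │   │
│ └───┴─┐ │ │ ┌─┴─┐ │
│↳ → → ↓│ │ │ │   │ │
│ ┌─┬─╴ │ │ ╵ │ ╷ │ │
│ │ │↓ ↲│ │   │ │ │ │
│ ╵ │ ╶─┤ ├───┘ ├─┘ │
│   │↳ ↓│ │     │   │
├───┴─┐ │ │ ╶─┐ │ ┌─┤
│↓ ← ↰│↓│ │   │ │ │ │
│ ╶─┐ ╵ │ └─┐ │ │ ╵ │
│↳ ↓│↑ ↲│   │ │ │   │
│ ╷ ├───┴─┐ ╵ │ └─┐ │
│ │↓│↱ → ↓│   │   │ │
│ │ │ ┌─╴ ├───┴───┤ │
│ │↓│↑│↓ ↲│↱ → → ↓│ │
│ │ ╵ │ ╶─┘ ╶───┐ ╵ │
│ │↳ ↑│↳ → ↑    │↳ B│
└─┴───┴─────────┴───┘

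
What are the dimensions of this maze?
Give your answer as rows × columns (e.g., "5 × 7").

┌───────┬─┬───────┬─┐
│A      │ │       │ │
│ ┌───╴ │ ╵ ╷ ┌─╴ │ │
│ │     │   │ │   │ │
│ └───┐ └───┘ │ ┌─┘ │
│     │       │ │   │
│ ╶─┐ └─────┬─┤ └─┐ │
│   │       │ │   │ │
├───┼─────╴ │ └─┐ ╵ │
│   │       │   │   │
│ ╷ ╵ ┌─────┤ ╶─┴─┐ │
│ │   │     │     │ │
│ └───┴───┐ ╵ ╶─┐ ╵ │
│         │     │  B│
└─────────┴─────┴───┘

Counting the maze dimensions:
Rows (vertical): 7
Columns (horizontal): 10
Dimensions: 7 × 10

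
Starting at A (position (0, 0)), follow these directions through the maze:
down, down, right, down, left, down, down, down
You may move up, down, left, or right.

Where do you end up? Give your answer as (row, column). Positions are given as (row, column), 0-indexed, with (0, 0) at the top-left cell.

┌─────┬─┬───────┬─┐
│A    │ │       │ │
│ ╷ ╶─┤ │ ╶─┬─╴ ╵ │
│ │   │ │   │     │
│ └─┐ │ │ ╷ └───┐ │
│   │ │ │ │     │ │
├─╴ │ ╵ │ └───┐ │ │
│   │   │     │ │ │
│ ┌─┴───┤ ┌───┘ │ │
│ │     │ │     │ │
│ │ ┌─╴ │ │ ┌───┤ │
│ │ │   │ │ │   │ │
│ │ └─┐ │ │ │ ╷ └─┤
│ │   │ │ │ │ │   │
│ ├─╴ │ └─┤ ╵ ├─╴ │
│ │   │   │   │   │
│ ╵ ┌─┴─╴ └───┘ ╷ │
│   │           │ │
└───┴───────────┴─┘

Following directions step by step:
Start: (0, 0)
  down: (0, 0) → (1, 0)
  down: (1, 0) → (2, 0)
  right: (2, 0) → (2, 1)
  down: (2, 1) → (3, 1)
  left: (3, 1) → (3, 0)
  down: (3, 0) → (4, 0)
  down: (4, 0) → (5, 0)
  down: (5, 0) → (6, 0)
Final position: (6, 0)

Path taken:

┌─────┬─┬───────┬─┐
│A    │ │       │ │
│ ╷ ╶─┤ │ ╶─┬─╴ ╵ │
│↓│   │ │   │     │
│ └─┐ │ │ ╷ └───┐ │
│↳ ↓│ │ │ │     │ │
├─╴ │ ╵ │ └───┐ │ │
│↓ ↲│   │     │ │ │
│ ┌─┴───┤ ┌───┘ │ │
│↓│     │ │     │ │
│ │ ┌─╴ │ │ ┌───┤ │
│↓│ │   │ │ │   │ │
│ │ └─┐ │ │ │ ╷ └─┤
│B│   │ │ │ │ │   │
│ ├─╴ │ └─┤ ╵ ├─╴ │
│ │   │   │   │   │
│ ╵ ┌─┴─╴ └───┘ ╷ │
│   │           │ │
└───┴───────────┴─┘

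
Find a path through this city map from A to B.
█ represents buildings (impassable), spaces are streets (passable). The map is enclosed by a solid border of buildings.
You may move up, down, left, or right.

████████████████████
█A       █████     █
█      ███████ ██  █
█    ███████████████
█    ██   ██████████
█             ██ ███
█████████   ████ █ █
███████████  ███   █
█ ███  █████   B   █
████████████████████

Finding the shortest path from A to B:
Movement: cardinal only
Path length: 21 steps
Directions: down → down → down → down → right → right → right → right → right → right → right → right → down → right → right → down → right → down → right → right → right

Solution:

████████████████████
█A       █████     █
█↓     ███████ ██  █
█↓   ███████████████
█↓   ██   ██████████
█↳→→→→→→→↓    ██ ███
█████████↳→↓████ █ █
███████████↳↓███   █
█ ███  █████↳→→B   █
████████████████████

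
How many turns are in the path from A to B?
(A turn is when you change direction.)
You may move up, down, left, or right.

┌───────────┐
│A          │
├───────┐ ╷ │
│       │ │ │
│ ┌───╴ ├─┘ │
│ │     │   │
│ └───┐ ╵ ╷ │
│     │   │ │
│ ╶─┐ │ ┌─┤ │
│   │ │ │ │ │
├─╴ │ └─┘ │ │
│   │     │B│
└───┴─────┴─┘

Directions: right, right, right, right, right, down, down, down, down, down
Number of turns: 1

Solution:

┌───────────┐
│A → → → → ↓│
├───────┐ ╷ │
│       │ │↓│
│ ┌───╴ ├─┘ │
│ │     │  ↓│
│ └───┐ ╵ ╷ │
│     │   │↓│
│ ╶─┐ │ ┌─┤ │
│   │ │ │ │↓│
├─╴ │ └─┘ │ │
│   │     │B│
└───┴─────┴─┘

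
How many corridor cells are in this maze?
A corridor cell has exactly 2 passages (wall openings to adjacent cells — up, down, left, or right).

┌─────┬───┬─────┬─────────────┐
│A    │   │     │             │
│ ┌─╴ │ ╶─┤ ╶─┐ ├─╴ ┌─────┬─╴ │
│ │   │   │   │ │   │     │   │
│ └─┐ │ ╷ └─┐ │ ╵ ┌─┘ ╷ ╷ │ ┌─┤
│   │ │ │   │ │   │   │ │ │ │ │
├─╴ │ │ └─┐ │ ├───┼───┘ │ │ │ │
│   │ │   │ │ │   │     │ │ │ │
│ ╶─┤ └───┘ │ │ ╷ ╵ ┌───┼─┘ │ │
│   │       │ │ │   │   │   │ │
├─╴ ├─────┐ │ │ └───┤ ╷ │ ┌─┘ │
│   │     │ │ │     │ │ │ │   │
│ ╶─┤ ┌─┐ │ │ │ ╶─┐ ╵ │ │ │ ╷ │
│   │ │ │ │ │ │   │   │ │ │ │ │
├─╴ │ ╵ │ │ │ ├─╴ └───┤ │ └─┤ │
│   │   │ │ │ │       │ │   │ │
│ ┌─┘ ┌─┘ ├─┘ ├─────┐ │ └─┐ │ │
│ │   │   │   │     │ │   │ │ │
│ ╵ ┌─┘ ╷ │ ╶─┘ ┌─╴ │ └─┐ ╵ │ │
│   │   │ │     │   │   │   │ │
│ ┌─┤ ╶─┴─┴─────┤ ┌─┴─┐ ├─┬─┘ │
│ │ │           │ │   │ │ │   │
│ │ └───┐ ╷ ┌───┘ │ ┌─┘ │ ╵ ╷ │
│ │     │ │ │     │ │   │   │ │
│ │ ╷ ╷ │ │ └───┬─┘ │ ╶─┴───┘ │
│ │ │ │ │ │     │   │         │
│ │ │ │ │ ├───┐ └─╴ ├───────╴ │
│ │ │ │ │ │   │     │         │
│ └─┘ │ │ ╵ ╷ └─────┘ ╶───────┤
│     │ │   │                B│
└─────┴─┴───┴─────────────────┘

Counting cells with exactly 2 passages:
Total corridor cells: 185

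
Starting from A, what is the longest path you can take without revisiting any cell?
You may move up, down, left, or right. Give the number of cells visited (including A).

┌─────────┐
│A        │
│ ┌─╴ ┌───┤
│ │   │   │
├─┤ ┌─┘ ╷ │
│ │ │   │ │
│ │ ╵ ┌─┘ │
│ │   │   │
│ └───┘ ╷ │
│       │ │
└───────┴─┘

Finding longest simple path using DFS:
Start: (0, 0)
Longest path visits 21 cells
Path: A → right → right → down → left → down → down → right → up → right → up → right → down → down → left → down → left → left → left → up → up

Solution:

┌─────────┐
│A → ↓    │
│ ┌─╴ ┌───┤
│ │↓ ↲│↱ ↓│
├─┤ ┌─┘ ╷ │
│B│↓│↱ ↑│↓│
│ │ ╵ ┌─┘ │
│↑│↳ ↑│↓ ↲│
│ └───┘ ╷ │
│↑ ← ← ↲│ │
└───────┴─┘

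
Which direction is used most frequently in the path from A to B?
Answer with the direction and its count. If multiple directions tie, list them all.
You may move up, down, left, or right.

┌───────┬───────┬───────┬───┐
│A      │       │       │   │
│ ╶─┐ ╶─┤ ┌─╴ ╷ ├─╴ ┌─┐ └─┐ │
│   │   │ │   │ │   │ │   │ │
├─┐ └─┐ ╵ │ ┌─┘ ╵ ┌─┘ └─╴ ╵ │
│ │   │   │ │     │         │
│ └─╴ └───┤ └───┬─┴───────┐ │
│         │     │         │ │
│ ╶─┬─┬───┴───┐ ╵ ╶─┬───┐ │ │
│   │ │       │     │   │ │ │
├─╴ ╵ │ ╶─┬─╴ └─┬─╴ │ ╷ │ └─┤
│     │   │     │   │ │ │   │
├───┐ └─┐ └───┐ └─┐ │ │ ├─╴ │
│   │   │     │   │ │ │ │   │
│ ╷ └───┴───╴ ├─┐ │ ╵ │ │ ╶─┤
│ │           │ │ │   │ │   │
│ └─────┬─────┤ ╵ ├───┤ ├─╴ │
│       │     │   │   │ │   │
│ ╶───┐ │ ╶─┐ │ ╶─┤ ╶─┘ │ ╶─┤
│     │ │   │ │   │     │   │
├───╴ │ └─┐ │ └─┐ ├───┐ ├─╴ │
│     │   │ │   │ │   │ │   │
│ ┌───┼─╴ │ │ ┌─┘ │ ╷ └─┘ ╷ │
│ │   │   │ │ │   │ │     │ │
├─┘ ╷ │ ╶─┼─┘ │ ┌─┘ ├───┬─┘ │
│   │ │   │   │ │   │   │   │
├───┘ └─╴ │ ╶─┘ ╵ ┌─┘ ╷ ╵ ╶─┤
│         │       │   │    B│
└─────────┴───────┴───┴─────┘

Directions: right, right, down, right, down, right, up, up, right, right, down, left, down, down, right, right, down, right, up, right, right, right, right, down, down, right, down, left, down, right, down, left, down, right, down, down, down, left, down, right
Counts: {'right': 17, 'down': 16, 'up': 3, 'left': 4}
Most common: right (17 times)

Solution:

┌───────┬───────┬───────┬───┐
│A → ↓  │↱ → ↓  │       │   │
│ ╶─┐ ╶─┤ ┌─╴ ╷ ├─╴ ┌─┐ └─┐ │
│   │↳ ↓│↑│↓ ↲│ │   │ │   │ │
├─┐ └─┐ ╵ │ ┌─┘ ╵ ┌─┘ └─╴ ╵ │
│ │   │↳ ↑│↓│     │         │
│ └─╴ └───┤ └───┬─┴───────┐ │
│         │↳ → ↓│↱ → → → ↓│ │
│ ╶─┬─┬───┴───┐ ╵ ╶─┬───┐ │ │
│   │ │       │↳ ↑  │   │↓│ │
├─╴ ╵ │ ╶─┬─╴ └─┬─╴ │ ╷ │ └─┤
│     │   │     │   │ │ │↳ ↓│
├───┐ └─┐ └───┐ └─┐ │ │ ├─╴ │
│   │   │     │   │ │ │ │↓ ↲│
│ ╷ └───┴───╴ ├─┐ │ ╵ │ │ ╶─┤
│ │           │ │ │   │ │↳ ↓│
│ └─────┬─────┤ ╵ ├───┤ ├─╴ │
│       │     │   │   │ │↓ ↲│
│ ╶───┐ │ ╶─┐ │ ╶─┤ ╶─┘ │ ╶─┤
│     │ │   │ │   │     │↳ ↓│
├───╴ │ └─┐ │ └─┐ ├───┐ ├─╴ │
│     │   │ │   │ │   │ │  ↓│
│ ┌───┼─╴ │ │ ┌─┘ │ ╷ └─┘ ╷ │
│ │   │   │ │ │   │ │     │↓│
├─┘ ╷ │ ╶─┼─┘ │ ┌─┘ ├───┬─┘ │
│   │ │   │   │ │   │   │↓ ↲│
├───┘ └─╴ │ ╶─┘ ╵ ┌─┘ ╷ ╵ ╶─┤
│         │       │   │  ↳ B│
└─────────┴───────┴───┴─────┘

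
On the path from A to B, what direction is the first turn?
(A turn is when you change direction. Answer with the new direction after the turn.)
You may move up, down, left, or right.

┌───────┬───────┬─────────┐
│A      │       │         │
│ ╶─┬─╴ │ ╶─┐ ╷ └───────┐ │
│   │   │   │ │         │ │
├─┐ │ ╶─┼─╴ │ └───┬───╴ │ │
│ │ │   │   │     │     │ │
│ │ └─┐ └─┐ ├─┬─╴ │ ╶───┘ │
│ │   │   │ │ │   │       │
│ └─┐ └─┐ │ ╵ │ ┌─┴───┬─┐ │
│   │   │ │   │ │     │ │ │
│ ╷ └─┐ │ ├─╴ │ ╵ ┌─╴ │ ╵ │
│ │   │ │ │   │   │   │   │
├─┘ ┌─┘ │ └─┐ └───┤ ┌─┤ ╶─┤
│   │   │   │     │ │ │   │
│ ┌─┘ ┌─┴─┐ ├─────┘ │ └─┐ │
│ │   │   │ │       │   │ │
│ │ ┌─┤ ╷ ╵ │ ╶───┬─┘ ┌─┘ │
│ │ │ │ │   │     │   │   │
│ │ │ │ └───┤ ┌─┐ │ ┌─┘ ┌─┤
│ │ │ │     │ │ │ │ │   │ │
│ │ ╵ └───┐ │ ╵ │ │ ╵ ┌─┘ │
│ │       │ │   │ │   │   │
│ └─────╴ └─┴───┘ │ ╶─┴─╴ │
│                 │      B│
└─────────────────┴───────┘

Directions: down, right, down, down, right, down, right, down, down, left, down, left, down, down, down, right, right, right, down, right, right, right, right, up, up, up, left, left, up, right, right, right, up, up, right, up, left, left, down, left, up, up, right, up, left, left, up, up, right, down, right, right, right, right, down, left, left, down, right, right, right, down, down, left, down, right, down, down, left, down, left, down, left, down, right, right, right
First turn direction: right

Solution:

┌───────┬───────┬─────────┐
│A      │    ↱ ↓│         │
│ ╶─┬─╴ │ ╶─┐ ╷ └───────┐ │
│↳ ↓│   │   │↑│↳ → → → ↓│ │
├─┐ │ ╶─┼─╴ │ └───┬───╴ │ │
│ │↓│   │   │↑ ← ↰│↓ ← ↲│ │
│ │ └─┐ └─┐ ├─┬─╴ │ ╶───┘ │
│ │↳ ↓│   │ │ │↱ ↑│↳ → → ↓│
│ └─┐ └─┐ │ ╵ │ ┌─┴───┬─┐ │
│   │↳ ↓│ │   │↑│↓ ← ↰│ │↓│
│ ╷ └─┐ │ ├─╴ │ ╵ ┌─╴ │ ╵ │
│ │   │↓│ │   │↑ ↲│↱ ↑│↓ ↲│
├─┘ ┌─┘ │ └─┐ └───┤ ┌─┤ ╶─┤
│   │↓ ↲│   │     │↑│ │↳ ↓│
│ ┌─┘ ┌─┴─┐ ├─────┘ │ └─┐ │
│ │↓ ↲│   │ │↱ → → ↑│   │↓│
│ │ ┌─┤ ╷ ╵ │ ╶───┬─┘ ┌─┘ │
│ │↓│ │ │   │↑ ← ↰│   │↓ ↲│
│ │ │ │ └───┤ ┌─┐ │ ┌─┘ ┌─┤
│ │↓│ │     │ │ │↑│ │↓ ↲│ │
│ │ ╵ └───┐ │ ╵ │ │ ╵ ┌─┘ │
│ │↳ → → ↓│ │   │↑│↓ ↲│   │
│ └─────╴ └─┴───┘ │ ╶─┴─╴ │
│        ↳ → → → ↑│↳ → → B│
└─────────────────┴───────┘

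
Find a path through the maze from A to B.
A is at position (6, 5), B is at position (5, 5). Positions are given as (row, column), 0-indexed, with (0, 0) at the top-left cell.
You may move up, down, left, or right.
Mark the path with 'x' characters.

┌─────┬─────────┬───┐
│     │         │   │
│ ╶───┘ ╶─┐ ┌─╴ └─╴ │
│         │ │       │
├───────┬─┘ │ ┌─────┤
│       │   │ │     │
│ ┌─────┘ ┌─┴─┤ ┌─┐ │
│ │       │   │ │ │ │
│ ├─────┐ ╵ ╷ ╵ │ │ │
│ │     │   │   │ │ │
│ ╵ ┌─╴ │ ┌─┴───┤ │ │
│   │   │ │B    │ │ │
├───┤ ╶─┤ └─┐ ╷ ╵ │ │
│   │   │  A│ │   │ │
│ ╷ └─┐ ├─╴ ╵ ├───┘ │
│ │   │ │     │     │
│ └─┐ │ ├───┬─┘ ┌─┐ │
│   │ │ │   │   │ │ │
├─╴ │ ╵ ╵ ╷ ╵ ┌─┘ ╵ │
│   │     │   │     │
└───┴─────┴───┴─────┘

Finding the shortest path from (6, 5) to (5, 5):
Path length: 5 steps
Directions: down → right → up → up → left

Solution:

┌─────┬─────────┬───┐
│     │         │   │
│ ╶───┘ ╶─┐ ┌─╴ └─╴ │
│         │ │       │
├───────┬─┘ │ ┌─────┤
│       │   │ │     │
│ ┌─────┘ ┌─┴─┤ ┌─┐ │
│ │       │   │ │ │ │
│ ├─────┐ ╵ ╷ ╵ │ │ │
│ │     │   │   │ │ │
│ ╵ ┌─╴ │ ┌─┴───┤ │ │
│   │   │ │B x  │ │ │
├───┤ ╶─┤ └─┐ ╷ ╵ │ │
│   │   │  A│x│   │ │
│ ╷ └─┐ ├─╴ ╵ ├───┘ │
│ │   │ │  x x│     │
│ └─┐ │ ├───┬─┘ ┌─┐ │
│   │ │ │   │   │ │ │
├─╴ │ ╵ ╵ ╷ ╵ ┌─┘ ╵ │
│   │     │   │     │
└───┴─────┴───┴─────┘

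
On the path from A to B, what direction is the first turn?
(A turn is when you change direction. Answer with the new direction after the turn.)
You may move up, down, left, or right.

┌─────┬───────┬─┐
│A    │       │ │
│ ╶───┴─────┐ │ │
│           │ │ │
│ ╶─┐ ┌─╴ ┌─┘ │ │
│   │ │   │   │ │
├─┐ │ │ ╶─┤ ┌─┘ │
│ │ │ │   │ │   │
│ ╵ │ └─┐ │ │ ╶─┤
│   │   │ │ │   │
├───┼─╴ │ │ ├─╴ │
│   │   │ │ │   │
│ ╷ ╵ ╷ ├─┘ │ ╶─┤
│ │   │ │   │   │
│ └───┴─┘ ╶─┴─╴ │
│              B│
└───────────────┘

Directions: down, right, right, down, down, down, right, down, left, down, left, up, left, down, down, right, right, right, right, right, right, right
First turn direction: right

Solution:

┌─────┬───────┬─┐
│A    │       │ │
│ ╶───┴─────┐ │ │
│↳ → ↓      │ │ │
│ ╶─┐ ┌─╴ ┌─┘ │ │
│   │↓│   │   │ │
├─┐ │ │ ╶─┤ ┌─┘ │
│ │ │↓│   │ │   │
│ ╵ │ └─┐ │ │ ╶─┤
│   │↳ ↓│ │ │   │
├───┼─╴ │ │ ├─╴ │
│↓ ↰│↓ ↲│ │ │   │
│ ╷ ╵ ╷ ├─┘ │ ╶─┤
│↓│↑ ↲│ │   │   │
│ └───┴─┘ ╶─┴─╴ │
│↳ → → → → → → B│
└───────────────┘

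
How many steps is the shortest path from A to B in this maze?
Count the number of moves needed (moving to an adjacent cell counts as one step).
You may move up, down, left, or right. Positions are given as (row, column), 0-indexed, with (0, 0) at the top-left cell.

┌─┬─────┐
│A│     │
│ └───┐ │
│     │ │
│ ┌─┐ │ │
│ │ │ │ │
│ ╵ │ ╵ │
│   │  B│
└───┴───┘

Using BFS to find shortest path:
Start: (0, 0), End: (3, 3)
Path found:
(0,0) → (1,0) → (1,1) → (1,2) → (2,2) → (3,2) → (3,3)
Number of steps: 6

Solution:

┌─┬─────┐
│A│     │
│ └───┐ │
│↳ → ↓│ │
│ ┌─┐ │ │
│ │ │↓│ │
│ ╵ │ ╵ │
│   │↳ B│
└───┴───┘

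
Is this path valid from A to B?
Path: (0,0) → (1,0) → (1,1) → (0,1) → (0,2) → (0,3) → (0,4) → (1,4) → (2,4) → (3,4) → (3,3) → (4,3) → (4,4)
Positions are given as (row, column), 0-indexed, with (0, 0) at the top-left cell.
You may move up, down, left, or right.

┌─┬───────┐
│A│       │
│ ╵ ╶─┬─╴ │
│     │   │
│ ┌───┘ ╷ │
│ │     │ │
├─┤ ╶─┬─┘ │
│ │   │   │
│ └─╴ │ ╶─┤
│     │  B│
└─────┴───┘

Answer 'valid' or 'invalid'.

Checking path validity:
Result: All consecutive moves are passable.

valid

Correct solution:

┌─┬───────┐
│A│↱ → → ↓│
│ ╵ ╶─┬─╴ │
│↳ ↑  │  ↓│
│ ┌───┘ ╷ │
│ │     │↓│
├─┤ ╶─┬─┘ │
│ │   │↓ ↲│
│ └─╴ │ ╶─┤
│     │↳ B│
└─────┴───┘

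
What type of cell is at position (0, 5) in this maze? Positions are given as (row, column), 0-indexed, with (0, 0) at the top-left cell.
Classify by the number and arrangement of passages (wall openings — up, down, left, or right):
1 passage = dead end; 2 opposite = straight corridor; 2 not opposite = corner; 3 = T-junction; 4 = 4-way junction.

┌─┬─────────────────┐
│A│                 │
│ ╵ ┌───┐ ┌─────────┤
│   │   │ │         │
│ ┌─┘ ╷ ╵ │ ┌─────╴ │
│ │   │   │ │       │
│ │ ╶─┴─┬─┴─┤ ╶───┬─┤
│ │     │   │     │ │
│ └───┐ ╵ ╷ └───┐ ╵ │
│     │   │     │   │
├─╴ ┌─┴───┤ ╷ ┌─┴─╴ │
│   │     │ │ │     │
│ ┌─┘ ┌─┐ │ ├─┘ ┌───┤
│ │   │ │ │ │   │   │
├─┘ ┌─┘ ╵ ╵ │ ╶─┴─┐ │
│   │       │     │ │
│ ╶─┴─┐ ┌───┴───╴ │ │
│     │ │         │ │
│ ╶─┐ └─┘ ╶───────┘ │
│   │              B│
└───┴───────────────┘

Checking cell at (0, 5):
Number of passages: 2
Cell type: straight corridor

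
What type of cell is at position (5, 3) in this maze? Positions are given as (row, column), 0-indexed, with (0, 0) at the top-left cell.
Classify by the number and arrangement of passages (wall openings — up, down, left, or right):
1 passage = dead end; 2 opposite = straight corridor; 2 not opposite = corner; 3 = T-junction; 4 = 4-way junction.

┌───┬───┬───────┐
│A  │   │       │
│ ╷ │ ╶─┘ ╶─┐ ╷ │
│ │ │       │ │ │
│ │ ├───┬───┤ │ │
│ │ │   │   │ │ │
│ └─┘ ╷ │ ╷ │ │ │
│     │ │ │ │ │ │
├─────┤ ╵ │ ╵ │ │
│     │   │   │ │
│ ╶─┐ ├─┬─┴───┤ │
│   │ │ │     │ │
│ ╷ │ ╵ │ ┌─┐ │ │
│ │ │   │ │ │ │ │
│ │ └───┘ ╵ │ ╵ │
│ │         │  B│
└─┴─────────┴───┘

Checking cell at (5, 3):
Number of passages: 1
Cell type: dead end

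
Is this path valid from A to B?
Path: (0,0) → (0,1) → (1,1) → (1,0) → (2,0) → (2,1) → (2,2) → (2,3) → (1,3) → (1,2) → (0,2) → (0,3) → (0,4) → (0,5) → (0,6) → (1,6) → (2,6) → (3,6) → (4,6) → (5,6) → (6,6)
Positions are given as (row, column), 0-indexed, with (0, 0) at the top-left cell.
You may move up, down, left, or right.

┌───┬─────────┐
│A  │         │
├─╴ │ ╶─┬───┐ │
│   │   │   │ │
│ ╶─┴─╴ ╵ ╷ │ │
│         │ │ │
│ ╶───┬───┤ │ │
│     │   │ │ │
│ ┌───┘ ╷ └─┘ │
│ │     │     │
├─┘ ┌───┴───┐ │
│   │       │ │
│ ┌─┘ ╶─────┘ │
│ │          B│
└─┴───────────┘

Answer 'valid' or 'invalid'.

Checking path validity:
Result: All consecutive moves are passable.

valid

Correct solution:

┌───┬─────────┐
│A ↓│↱ → → → ↓│
├─╴ │ ╶─┬───┐ │
│↓ ↲│↑ ↰│   │↓│
│ ╶─┴─╴ ╵ ╷ │ │
│↳ → → ↑  │ │↓│
│ ╶───┬───┤ │ │
│     │   │ │↓│
│ ┌───┘ ╷ └─┘ │
│ │     │    ↓│
├─┘ ┌───┴───┐ │
│   │       │↓│
│ ┌─┘ ╶─────┘ │
│ │          B│
└─┴───────────┘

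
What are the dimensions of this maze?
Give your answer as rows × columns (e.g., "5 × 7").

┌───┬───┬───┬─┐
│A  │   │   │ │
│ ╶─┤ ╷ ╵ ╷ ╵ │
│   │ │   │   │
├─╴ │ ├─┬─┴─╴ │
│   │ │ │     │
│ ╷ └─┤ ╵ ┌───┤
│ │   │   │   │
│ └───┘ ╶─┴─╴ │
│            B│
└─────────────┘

Counting the maze dimensions:
Rows (vertical): 5
Columns (horizontal): 7
Dimensions: 5 × 7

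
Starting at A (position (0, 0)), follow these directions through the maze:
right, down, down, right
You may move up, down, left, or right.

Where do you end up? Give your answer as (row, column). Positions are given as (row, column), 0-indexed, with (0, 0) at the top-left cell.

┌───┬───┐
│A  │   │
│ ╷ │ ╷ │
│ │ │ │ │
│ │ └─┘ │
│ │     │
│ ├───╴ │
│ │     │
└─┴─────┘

Following directions step by step:
Start: (0, 0)
  right: (0, 0) → (0, 1)
  down: (0, 1) → (1, 1)
  down: (1, 1) → (2, 1)
  right: (2, 1) → (2, 2)
Final position: (2, 2)

Path taken:

┌───┬───┐
│A ↓│   │
│ ╷ │ ╷ │
│ │↓│ │ │
│ │ └─┘ │
│ │↳ B  │
│ ├───╴ │
│ │     │
└─┴─────┘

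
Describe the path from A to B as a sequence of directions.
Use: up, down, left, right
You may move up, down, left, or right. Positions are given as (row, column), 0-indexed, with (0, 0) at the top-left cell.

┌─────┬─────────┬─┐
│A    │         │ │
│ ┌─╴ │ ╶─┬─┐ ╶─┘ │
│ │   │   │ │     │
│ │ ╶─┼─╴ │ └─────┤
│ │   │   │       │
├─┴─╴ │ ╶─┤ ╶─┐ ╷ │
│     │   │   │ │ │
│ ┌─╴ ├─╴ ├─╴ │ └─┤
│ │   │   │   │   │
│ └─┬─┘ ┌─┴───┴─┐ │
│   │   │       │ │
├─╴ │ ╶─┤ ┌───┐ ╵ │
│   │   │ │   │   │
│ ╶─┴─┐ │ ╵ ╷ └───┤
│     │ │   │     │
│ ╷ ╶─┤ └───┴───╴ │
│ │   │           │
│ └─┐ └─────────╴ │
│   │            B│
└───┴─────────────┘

Finding the path and converting it to directions:
Path through cells: (0,0) → (0,1) → (0,2) → (1,2) → (1,1) → (2,1) → (2,2) → (3,2) → (3,1) → (3,0) → (4,0) → (5,0) → (5,1) → (6,1) → (6,0) → (7,0) → (7,1) → (8,1) → (8,2) → (9,2) → (9,3) → (9,4) → (9,5) → (9,6) → (9,7) → (9,8)
Directions: right, right, down, left, down, right, down, left, left, down, down, right, down, left, down, right, down, right, down, right, right, right, right, right, right

Solution:

┌─────┬─────────┬─┐
│A → ↓│         │ │
│ ┌─╴ │ ╶─┬─┐ ╶─┘ │
│ │↓ ↲│   │ │     │
│ │ ╶─┼─╴ │ └─────┤
│ │↳ ↓│   │       │
├─┴─╴ │ ╶─┤ ╶─┐ ╷ │
│↓ ← ↲│   │   │ │ │
│ ┌─╴ ├─╴ ├─╴ │ └─┤
│↓│   │   │   │   │
│ └─┬─┘ ┌─┴───┴─┐ │
│↳ ↓│   │       │ │
├─╴ │ ╶─┤ ┌───┐ ╵ │
│↓ ↲│   │ │   │   │
│ ╶─┴─┐ │ ╵ ╷ └───┤
│↳ ↓  │ │   │     │
│ ╷ ╶─┤ └───┴───╴ │
│ │↳ ↓│           │
│ └─┐ └─────────╴ │
│   │↳ → → → → → B│
└───┴─────────────┘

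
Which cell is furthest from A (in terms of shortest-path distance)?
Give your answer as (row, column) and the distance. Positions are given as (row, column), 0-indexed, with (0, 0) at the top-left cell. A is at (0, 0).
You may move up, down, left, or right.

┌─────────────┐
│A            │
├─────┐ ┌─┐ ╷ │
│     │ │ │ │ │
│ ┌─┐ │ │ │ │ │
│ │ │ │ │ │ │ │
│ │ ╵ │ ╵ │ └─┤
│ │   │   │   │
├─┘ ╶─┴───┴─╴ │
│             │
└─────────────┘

Computing BFS distances from A to all cells:
Furthest cell: (3, 0)
Distance: 23 steps

Path from A to the furthest cell:

┌─────────────┐
│A → → → → ↓  │
├─────┐ ┌─┐ ╷ │
│↓ ← ↰│ │ │↓│ │
│ ┌─┐ │ │ │ │ │
│↓│ │↑│ │ │↓│ │
│ │ ╵ │ ╵ │ └─┤
│B│↱ ↑│   │↳ ↓│
├─┘ ╶─┴───┴─╴ │
│  ↑ ← ← ← ← ↲│
└─────────────┘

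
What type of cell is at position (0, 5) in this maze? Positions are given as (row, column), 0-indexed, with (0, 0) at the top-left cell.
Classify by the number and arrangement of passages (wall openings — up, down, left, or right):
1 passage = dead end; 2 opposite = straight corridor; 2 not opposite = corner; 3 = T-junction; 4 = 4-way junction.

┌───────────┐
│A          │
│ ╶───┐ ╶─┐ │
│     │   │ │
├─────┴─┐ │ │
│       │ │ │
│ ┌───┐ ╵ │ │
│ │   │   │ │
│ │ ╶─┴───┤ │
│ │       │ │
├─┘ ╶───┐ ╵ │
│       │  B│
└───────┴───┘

Checking cell at (0, 5):
Number of passages: 2
Cell type: corner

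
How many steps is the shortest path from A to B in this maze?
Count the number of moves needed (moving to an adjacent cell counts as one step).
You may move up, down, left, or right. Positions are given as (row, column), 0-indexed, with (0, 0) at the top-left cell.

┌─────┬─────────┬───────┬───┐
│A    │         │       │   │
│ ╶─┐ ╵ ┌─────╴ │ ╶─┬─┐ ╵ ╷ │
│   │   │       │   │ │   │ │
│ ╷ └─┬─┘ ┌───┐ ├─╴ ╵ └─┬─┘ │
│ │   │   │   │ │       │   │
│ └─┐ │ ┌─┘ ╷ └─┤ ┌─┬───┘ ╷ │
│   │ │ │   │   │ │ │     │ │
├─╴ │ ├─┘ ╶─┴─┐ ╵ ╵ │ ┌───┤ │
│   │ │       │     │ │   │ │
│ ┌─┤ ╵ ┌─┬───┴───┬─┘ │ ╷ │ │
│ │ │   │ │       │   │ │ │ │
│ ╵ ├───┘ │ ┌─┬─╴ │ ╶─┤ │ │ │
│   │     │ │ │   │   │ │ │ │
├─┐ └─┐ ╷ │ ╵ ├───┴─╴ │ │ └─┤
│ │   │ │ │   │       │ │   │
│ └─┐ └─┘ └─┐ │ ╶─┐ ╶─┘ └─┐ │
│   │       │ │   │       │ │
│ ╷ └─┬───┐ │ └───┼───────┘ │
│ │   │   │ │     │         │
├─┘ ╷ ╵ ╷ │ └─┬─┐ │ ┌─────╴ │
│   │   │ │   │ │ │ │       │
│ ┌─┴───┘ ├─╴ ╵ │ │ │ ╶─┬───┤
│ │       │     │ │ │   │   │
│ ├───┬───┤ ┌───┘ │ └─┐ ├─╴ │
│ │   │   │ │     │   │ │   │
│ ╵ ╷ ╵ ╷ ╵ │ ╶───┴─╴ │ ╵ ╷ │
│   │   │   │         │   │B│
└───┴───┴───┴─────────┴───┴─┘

Using BFS to find shortest path:
Start: (0, 0), End: (13, 13)
Path found:
(0,0) → (1,0) → (1,1) → (2,1) → (2,2) → (3,2) → (4,2) → (5,2) → (5,3) → (4,3) → (4,4) → (3,4) → (3,5) → (2,5) → (2,6) → (3,6) → (3,7) → (4,7) → (4,8) → (3,8) → (2,8) → (2,9) → (1,9) → (1,8) → (0,8) → (0,9) → (0,10) → (0,11) → (1,11) → (1,12) → (0,12) → (0,13) → (1,13) → (2,13) → (2,12) → (3,12) → (3,11) → (3,10) → (4,10) → (5,10) → (5,9) → (6,9) → (6,10) → (7,10) → (7,9) → (8,9) → (8,10) → (8,11) → (7,11) → (6,11) → (5,11) → (4,11) → (4,12) → (5,12) → (6,12) → (7,12) → (7,13) → (8,13) → (9,13) → (10,13) → (10,12) → (10,11) → (10,10) → (11,10) → (11,11) → (12,11) → (13,11) → (13,12) → (12,12) → (12,13) → (13,13)
Number of steps: 70

Solution:

┌─────┬─────────┬───────┬───┐
│A    │         │↱ → → ↓│↱ ↓│
│ ╶─┐ ╵ ┌─────╴ │ ╶─┬─┐ ╵ ╷ │
│↳ ↓│   │       │↑ ↰│ │↳ ↑│↓│
│ ╷ └─┬─┘ ┌───┐ ├─╴ ╵ └─┬─┘ │
│ │↳ ↓│   │↱ ↓│ │↱ ↑    │↓ ↲│
│ └─┐ │ ┌─┘ ╷ └─┤ ┌─┬───┘ ╷ │
│   │↓│ │↱ ↑│↳ ↓│↑│ │↓ ← ↲│ │
├─╴ │ ├─┘ ╶─┴─┐ ╵ ╵ │ ┌───┤ │
│   │↓│↱ ↑    │↳ ↑  │↓│↱ ↓│ │
│ ┌─┤ ╵ ┌─┬───┴───┬─┘ │ ╷ │ │
│ │ │↳ ↑│ │       │↓ ↲│↑│↓│ │
│ ╵ ├───┘ │ ┌─┬─╴ │ ╶─┤ │ │ │
│   │     │ │ │   │↳ ↓│↑│↓│ │
├─┐ └─┐ ╷ │ ╵ ├───┴─╴ │ │ └─┤
│ │   │ │ │   │    ↓ ↲│↑│↳ ↓│
│ └─┐ └─┘ └─┐ │ ╶─┐ ╶─┘ └─┐ │
│   │       │ │   │↳ → ↑  │↓│
│ ╷ └─┬───┐ │ └───┼───────┘ │
│ │   │   │ │     │        ↓│
├─┘ ╷ ╵ ╷ │ └─┬─┐ │ ┌─────╴ │
│   │   │ │   │ │ │ │↓ ← ← ↲│
│ ┌─┴───┘ ├─╴ ╵ │ │ │ ╶─┬───┤
│ │       │     │ │ │↳ ↓│   │
│ ├───┬───┤ ┌───┘ │ └─┐ ├─╴ │
│ │   │   │ │     │   │↓│↱ ↓│
│ ╵ ╷ ╵ ╷ ╵ │ ╶───┴─╴ │ ╵ ╷ │
│   │   │   │         │↳ ↑│B│
└───┴───┴───┴─────────┴───┴─┘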